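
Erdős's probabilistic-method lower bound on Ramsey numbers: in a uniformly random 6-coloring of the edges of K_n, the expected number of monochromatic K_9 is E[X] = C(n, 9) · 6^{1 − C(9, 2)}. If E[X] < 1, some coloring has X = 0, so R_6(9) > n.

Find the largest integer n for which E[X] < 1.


We need C(n, 9) · 6^{1 − 36} < 1, i.e. C(n, 9) < 6^{36 − 1} = 1719070799748422591028658176.
Check values of n near the boundary:
  n = 4406: C(4406, 9) = 1710356485221788389505285700; 1710356485221788389505285700 < 1719070799748422591028658176? YES
  n = 4407: C(4407, 9) = 1713856532599459170657070050; 1713856532599459170657070050 < 1719070799748422591028658176? YES
  n = 4408: C(4408, 9) = 1717362945146264156457459600; 1717362945146264156457459600 < 1719070799748422591028658176? YES
  n = 4409: C(4409, 9) = 1720875732988608787686577131; 1720875732988608787686577131 < 1719070799748422591028658176? NO
  n = 4410: C(4410, 9) = 1724394906266704102180823710; 1724394906266704102180823710 < 1719070799748422591028658176? NO
The largest n with C(n, 9) < 1719070799748422591028658176 is n = 4408 (where E[X] = 35778394690547169926197075/35813974994758803979763712 ≈ 0.999). Hence R_6(9) > 4408, i.e. R_6(9) ≥ 4409.

Largest n = 4408; hence R_6(9) > 4408.


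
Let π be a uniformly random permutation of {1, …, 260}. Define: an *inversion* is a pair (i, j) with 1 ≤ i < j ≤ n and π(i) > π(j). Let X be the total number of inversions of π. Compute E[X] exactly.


Write X = Σ X_I over the C(260, 2) = 33670 pairs i < j, with X_I the indicator of one inversion.
There are 33670 indicators.
For each fixed pair i < j, the values π(i) and π(j) are two distinct elements of {1, …, 260} in uniformly random order; by symmetry P[π(i) > π(j)] = 1/2.
By linearity: E[X] = 33670 · (1/2) = C(260, 2) · (1/2) = 33670/2 = 16835 ≈ 16835.00000.

E[X] = 16835 = 16835.00000.


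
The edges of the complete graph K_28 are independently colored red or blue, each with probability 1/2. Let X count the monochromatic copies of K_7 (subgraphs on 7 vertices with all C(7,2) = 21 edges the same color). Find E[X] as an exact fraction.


Let X = Σ_S X_S over the C(28, 7) = 1184040 subsets S of size 7, where X_S = 1 if the K_7 on S is monochromatic.
For a fixed S, the K_7 on S has C(7, 2) = 21 edges. P[all 21 edges red] = (1/2)^21, and likewise for blue, so P[monochromatic] = 2·(1/2)^21 = 2^{1 − 21} = 1/1048576.
By linearity: E[X] = C(28, 7) · 2^{1 − 21} = 1184040 · 1/1048576 = 148005/131072.
Numerically: E[X] ≈ 1.12919.

E[X] = C(28,7)·2^(1−C(7,2)) = 148005/131072 ≈ 1.12919.


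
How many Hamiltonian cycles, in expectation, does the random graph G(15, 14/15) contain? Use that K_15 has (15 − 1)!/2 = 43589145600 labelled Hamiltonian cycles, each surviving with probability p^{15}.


K_15 has (15 − 1)!/2 = 43589145600 labelled Hamiltonian cycles.
For each such Hamiltonian cycle H, let X_H = 1 if all 15 edges of H are present in G. Then P[X_H = 1] = p^{15} = (14/15)^{15} = 155568095557812224/437893890380859375.
By linearity of expectation: E[X] = Σ_H E[X_H] = 43589145600 · p^{15} = 43589145600 · 155568095557812224/437893890380859375 = 1116227221067356419653632/72081298828125.
Numerically: E[X] ≈ 1.55e+10.

E[X] = 43589145600 · (14/15)^{15} = 1116227221067356419653632/72081298828125 ≈ 1.55e+10.


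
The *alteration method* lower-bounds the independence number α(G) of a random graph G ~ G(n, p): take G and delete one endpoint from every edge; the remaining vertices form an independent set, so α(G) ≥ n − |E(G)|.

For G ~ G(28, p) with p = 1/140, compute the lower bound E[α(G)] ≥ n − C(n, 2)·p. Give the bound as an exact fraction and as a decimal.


E[|E(G)|] = C(28, 2)·p = 378 · (1/140) = 27/10.
E[α(G)] ≥ n − E[|E(G)|] = 28 − 27/10 = 253/10.
Numerically: ≈ 25.300.
(This is only a lower bound; the true E[α(G)] may be larger.)

E[α(G)] ≥ 253/10 ≈ 25.300.


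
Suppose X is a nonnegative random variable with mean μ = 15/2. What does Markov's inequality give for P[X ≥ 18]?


μ = E[X] = 15/2, a = 18.
Markov: P[X ≥ 18] ≤ μ/a = (15/2)/18 = 5/12.
Numerically: ≈ 0.417.
(Since a = 18 > μ = 7.500, the bound 5/12 is < 1 and informative.)

P[X ≥ 18] ≤ 5/12 ≈ 0.417.


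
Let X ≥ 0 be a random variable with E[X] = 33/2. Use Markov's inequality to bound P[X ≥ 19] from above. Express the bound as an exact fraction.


μ = E[X] = 33/2, a = 19.
Markov: P[X ≥ 19] ≤ μ/a = (33/2)/19 = 33/38.
Numerically: ≈ 0.86842.
(Since a = 19 > μ = 16.50000, the bound 33/38 is < 1 and informative.)

P[X ≥ 19] ≤ 33/38 ≈ 0.86842.


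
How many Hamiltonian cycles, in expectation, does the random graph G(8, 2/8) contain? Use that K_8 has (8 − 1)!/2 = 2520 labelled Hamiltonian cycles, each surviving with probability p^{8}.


K_8 has (8 − 1)!/2 = 2520 labelled Hamiltonian cycles.
For each such Hamiltonian cycle H, let X_H = 1 if all 8 edges of H are present in G. Then P[X_H = 1] = p^{8} = (1/4)^{8} = 1/65536.
Summing the indicators: E[X] = Σ_H E[X_H] = 2520 · p^{8} = 2520 · 1/65536 = 315/8192.
Numerically: E[X] ≈ 0.03845.

E[X] = 2520 · (1/4)^{8} = 315/8192 ≈ 0.03845.


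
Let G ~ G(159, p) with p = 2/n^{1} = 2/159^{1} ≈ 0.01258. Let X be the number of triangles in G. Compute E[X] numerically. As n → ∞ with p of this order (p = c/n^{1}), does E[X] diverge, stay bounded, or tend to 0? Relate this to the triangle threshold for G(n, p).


Number of potential triangles: C(159, 3) = 657359.
Each occurs with probability p³ ≈ (0.01258)³ ≈ 1.990209e-06.
By linearity: E[X] = C(159, 3)·p³ ≈ 657359 · 1.990209e-06 ≈ 1.3083.
Here α = 1, so p = 2/n is exactly at the triangle threshold p ~ 1/n. Asymptotically E[X] → c³/6 = 2³/6 = 4/3 ≈ 1.3333, a bounded constant. In this regime the triangle count is asymptotically Poisson(c³/6).

E[X] ≈ 1.3083; in regime p = Θ(1/n^{1}) E[X] stays bounded (at the triangle threshold p ~ 1/n).


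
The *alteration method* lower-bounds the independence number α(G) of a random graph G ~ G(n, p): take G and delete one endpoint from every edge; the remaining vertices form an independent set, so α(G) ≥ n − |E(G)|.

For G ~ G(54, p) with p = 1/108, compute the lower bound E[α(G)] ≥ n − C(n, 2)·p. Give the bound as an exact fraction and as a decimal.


E[|E(G)|] = C(54, 2)·p = 1431 · (1/108) = 53/4.
E[α(G)] ≥ n − E[|E(G)|] = 54 − 53/4 = 163/4.
Numerically: ≈ 40.750000.
(This is only a lower bound; the true E[α(G)] may be larger.)

E[α(G)] ≥ 163/4 ≈ 40.750000.


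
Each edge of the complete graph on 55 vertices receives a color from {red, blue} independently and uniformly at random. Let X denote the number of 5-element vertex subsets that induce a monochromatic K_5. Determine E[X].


Let X = Σ_S X_S over the C(55, 5) = 3478761 subsets S of size 5, where X_S = 1 if the K_5 on S is monochromatic.
For a fixed S, the K_5 on S has C(5, 2) = 10 edges. P[all 10 edges red] = (1/2)^10, and likewise for blue, so P[monochromatic] = 2·(1/2)^10 = 2^{1 − 10} = 1/512.
By linearity of expectation: E[X] = C(55, 5) · 2^{1 − 10} = 3478761 · 1/512 = 3478761/512.
Numerically: E[X] ≈ 6794.45508.

E[X] = C(55,5)·2^(1−C(5,2)) = 3478761/512 ≈ 6794.45508.


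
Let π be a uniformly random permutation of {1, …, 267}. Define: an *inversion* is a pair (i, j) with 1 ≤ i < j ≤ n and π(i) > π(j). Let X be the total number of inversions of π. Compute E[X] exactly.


Write X = Σ X_I over the C(267, 2) = 35511 pairs i < j, with X_I the indicator of one inversion.
There are 35511 indicators.
For each fixed pair i < j, the values π(i) and π(j) are two distinct elements of {1, …, 267} in uniformly random order; by symmetry P[π(i) > π(j)] = 1/2.
By linearity: E[X] = 35511 · (1/2) = C(267, 2) · (1/2) = 35511/2 = 35511/2 ≈ 17755.5000.

E[X] = 35511/2 = 17755.5000.


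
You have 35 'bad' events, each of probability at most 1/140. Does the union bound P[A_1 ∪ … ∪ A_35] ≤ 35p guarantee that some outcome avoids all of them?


Union bound: P[∪_{i=1}^{35} A_i] ≤ Σ_i P[A_i] ≤ 35·p = 35·(1/140) = 1/4.
Numerically: 1/4 ≈ 0.250000.
Is 1/4 < 1? YES.
Since P[∪ A_i] ≤ 1/4 < 1, the complement has P[∩ A_i^c] ≥ 1 − 1/4 = 3/4 > 0, so some outcome avoids every A_i.

35·p = 1/4 ≈ 0.250000; existence CERTIFIED by the union bound.


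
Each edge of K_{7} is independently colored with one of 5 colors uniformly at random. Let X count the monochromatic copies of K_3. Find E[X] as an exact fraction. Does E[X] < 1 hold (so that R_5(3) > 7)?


E[X] = C(7, 3) · 5^{1 − 3} = 35 · 5^{−2} = 35/25.
As a reduced fraction: E[X] = 7/5 ≈ 1.40000.
Is E[X] < 1? NO.
Since E[X] ≥ 1, the first-moment bound is inconclusive at n = 7; it does NOT by itself certify R_5(3) > 7.

E[X] = 7/5 ≈ 1.40000; E[X] ≥ 1; first-moment method inconclusive here.


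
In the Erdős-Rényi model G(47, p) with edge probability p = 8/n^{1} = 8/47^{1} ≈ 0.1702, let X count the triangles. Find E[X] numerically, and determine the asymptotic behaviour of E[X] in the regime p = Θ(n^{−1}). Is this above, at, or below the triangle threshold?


Number of potential triangles: C(47, 3) = 16215.
Each occurs with probability p³ ≈ (0.1702)³ ≈ 4.931470e-03.
By linearity: E[X] = C(47, 3)·p³ ≈ 16215 · 4.931470e-03 ≈ 79.9638.
Here α = 1, so p = 8/n is exactly at the triangle threshold p ~ 1/n. Asymptotically E[X] → c³/6 = 8³/6 = 256/3 ≈ 85.3333, a bounded constant. In this regime the triangle count is asymptotically Poisson(c³/6).

E[X] ≈ 79.9638; in regime p = Θ(1/n^{1}) E[X] stays bounded (at the triangle threshold p ~ 1/n).


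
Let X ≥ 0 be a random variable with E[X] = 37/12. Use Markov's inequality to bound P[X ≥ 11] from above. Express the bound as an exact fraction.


μ = E[X] = 37/12, a = 11.
Markov: P[X ≥ 11] ≤ μ/a = (37/12)/11 = 37/132.
Numerically: ≈ 0.280303.
(Since a = 11 > μ = 3.083333, the bound 37/132 is < 1 and informative.)

P[X ≥ 11] ≤ 37/132 ≈ 0.280303.


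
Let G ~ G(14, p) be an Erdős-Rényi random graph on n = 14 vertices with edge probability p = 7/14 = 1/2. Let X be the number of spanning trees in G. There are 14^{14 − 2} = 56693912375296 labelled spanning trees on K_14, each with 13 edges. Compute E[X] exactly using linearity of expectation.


K_14 has 14^{14 − 2} = 56693912375296 labelled spanning trees.
For each such spanning tree H, let X_H = 1 if all 13 edges of H are present in G. Then P[X_H = 1] = p^{13} = (1/2)^{13} = 1/8192.
By linearity: E[X] = Σ_H E[X_H] = 56693912375296 · p^{13} = 56693912375296 · 1/8192 = 13841287201/2.
Numerically: E[X] ≈ 6.9206e+09.

E[X] = 56693912375296 · (1/2)^{13} = 13841287201/2 ≈ 6.9206e+09.


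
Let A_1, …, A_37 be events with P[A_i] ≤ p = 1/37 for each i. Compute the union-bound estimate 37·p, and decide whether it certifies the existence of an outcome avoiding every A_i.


Union bound: P[∪_{i=1}^{37} A_i] ≤ Σ_i P[A_i] ≤ 37·p = 37·(1/37) = 1.
Numerically: 1 ≈ 1.0000.
Is 1 < 1? NO.
Since the bound 1 is ≥ 1, the union bound is uninformative here; it does NOT by itself certify existence.

37·p = 1 ≈ 1.0000; existence NOT certified by the union bound.


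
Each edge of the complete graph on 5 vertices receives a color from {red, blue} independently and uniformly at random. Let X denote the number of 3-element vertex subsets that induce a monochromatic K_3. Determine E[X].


Let X = Σ_S X_S over the C(5, 3) = 10 subsets S of size 3, where X_S = 1 if the K_3 on S is monochromatic.
For a fixed S, the K_3 on S has C(3, 2) = 3 edges. P[all 3 edges red] = (1/2)^3, and likewise for blue, so P[monochromatic] = 2·(1/2)^3 = 2^{1 − 3} = 1/4.
By linearity: E[X] = C(5, 3) · 2^{1 − 3} = 10 · 1/4 = 5/2.
Numerically: E[X] ≈ 2.5000.

E[X] = C(5,3)·2^(1−C(3,2)) = 5/2 ≈ 2.5000.


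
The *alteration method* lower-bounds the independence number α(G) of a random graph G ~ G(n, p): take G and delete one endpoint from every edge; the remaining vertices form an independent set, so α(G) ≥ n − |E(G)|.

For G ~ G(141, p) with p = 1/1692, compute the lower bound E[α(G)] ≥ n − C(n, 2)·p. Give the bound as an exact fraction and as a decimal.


E[|E(G)|] = C(141, 2)·p = 9870 · (1/1692) = 35/6.
E[α(G)] ≥ n − E[|E(G)|] = 141 − 35/6 = 811/6.
Numerically: ≈ 135.16667.
(This is only a lower bound; the true E[α(G)] may be larger.)

E[α(G)] ≥ 811/6 ≈ 135.16667.


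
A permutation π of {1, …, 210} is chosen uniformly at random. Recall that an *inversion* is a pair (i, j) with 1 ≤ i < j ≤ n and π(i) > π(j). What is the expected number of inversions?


Write X = Σ X_I over the C(210, 2) = 21945 pairs i < j, with X_I the indicator of one inversion.
There are 21945 indicators.
For each fixed pair i < j, the values π(i) and π(j) are two distinct elements of {1, …, 210} in uniformly random order; by symmetry P[π(i) > π(j)] = 1/2.
By linearity: E[X] = 21945 · (1/2) = C(210, 2) · (1/2) = 21945/2 = 21945/2 ≈ 10972.500000.

E[X] = 21945/2 = 10972.500000.


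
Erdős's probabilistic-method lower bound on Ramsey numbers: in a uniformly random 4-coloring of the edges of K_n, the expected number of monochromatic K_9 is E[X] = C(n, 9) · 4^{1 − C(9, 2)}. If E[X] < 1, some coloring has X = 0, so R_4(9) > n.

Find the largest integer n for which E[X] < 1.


We need C(n, 9) · 4^{1 − 36} < 1, i.e. C(n, 9) < 4^{36 − 1} = 1180591620717411303424.
Check values of n near the boundary:
  n = 908: C(908, 9) = 1111058428637338083100; 1111058428637338083100 < 1180591620717411303424? YES
  n = 909: C(909, 9) = 1122169012923711463931; 1122169012923711463931 < 1180591620717411303424? YES
  n = 910: C(910, 9) = 1133378248346922788210; 1133378248346922788210 < 1180591620717411303424? YES
  n = 911: C(911, 9) = 1144686900492291197405; 1144686900492291197405 < 1180591620717411303424? YES
  n = 912: C(912, 9) = 1156095740032081475120; 1156095740032081475120 < 1180591620717411303424? YES
  n = 913: C(913, 9) = 1167605542753639808390; 1167605542753639808390 < 1180591620717411303424? YES
  n = 914: C(914, 9) = 1179217089587653905932; 1179217089587653905932 < 1180591620717411303424? YES
  n = 915: C(915, 9) = 1190931166636537885130; 1190931166636537885130 < 1180591620717411303424? NO
  n = 916: C(916, 9) = 1202748565202942340440; 1202748565202942340440 < 1180591620717411303424? NO
The largest n with C(n, 9) < 1180591620717411303424 is n = 914 (where E[X] = 294804272396913476483/295147905179352825856 ≈ 0.999). Hence R_4(9) > 914, i.e. R_4(9) ≥ 915.

Largest n = 914; hence R_4(9) > 914.


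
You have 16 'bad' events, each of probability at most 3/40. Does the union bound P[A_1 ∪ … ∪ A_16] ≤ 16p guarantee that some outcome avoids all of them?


Union bound: P[∪_{i=1}^{16} A_i] ≤ Σ_i P[A_i] ≤ 16·p = 16·(3/40) = 6/5.
Numerically: 6/5 ≈ 1.20000.
Is 6/5 < 1? NO.
Since the bound 6/5 is ≥ 1, the union bound is uninformative here; it does NOT by itself certify existence.

16·p = 6/5 ≈ 1.20000; existence NOT certified by the union bound.


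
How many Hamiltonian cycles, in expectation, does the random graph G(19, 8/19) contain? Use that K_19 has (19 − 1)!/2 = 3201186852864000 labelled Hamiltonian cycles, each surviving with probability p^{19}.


K_19 has (19 − 1)!/2 = 3201186852864000 labelled Hamiltonian cycles.
For each such Hamiltonian cycle H, let X_H = 1 if all 19 edges of H are present in G. Then P[X_H = 1] = p^{19} = (8/19)^{19} = 144115188075855872/1978419655660313589123979.
Summing the indicators: E[X] = Σ_H E[X_H] = 3201186852864000 · p^{19} = 3201186852864000 · 144115188075855872/1978419655660313589123979 = 461339645366452518590934417408000/1978419655660313589123979.
Numerically: E[X] ≈ 2.3319e+08.

E[X] = 3201186852864000 · (8/19)^{19} = 461339645366452518590934417408000/1978419655660313589123979 ≈ 2.3319e+08.


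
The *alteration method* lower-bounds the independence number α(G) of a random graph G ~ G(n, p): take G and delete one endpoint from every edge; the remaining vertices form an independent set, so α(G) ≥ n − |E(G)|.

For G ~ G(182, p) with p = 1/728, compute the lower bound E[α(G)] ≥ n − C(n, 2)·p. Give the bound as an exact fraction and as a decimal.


E[|E(G)|] = C(182, 2)·p = 16471 · (1/728) = 181/8.
E[α(G)] ≥ n − E[|E(G)|] = 182 − 181/8 = 1275/8.
Numerically: ≈ 159.375000.
(This is only a lower bound; the true E[α(G)] may be larger.)

E[α(G)] ≥ 1275/8 ≈ 159.375000.


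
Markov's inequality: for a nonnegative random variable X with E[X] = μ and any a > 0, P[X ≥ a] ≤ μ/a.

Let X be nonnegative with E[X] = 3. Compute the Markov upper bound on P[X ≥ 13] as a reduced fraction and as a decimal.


μ = E[X] = 3, a = 13.
Markov: P[X ≥ 13] ≤ μ/a = (3)/13 = 3/13.
Numerically: ≈ 0.231.
(Since a = 13 > μ = 3.000, the bound 3/13 is < 1 and informative.)

P[X ≥ 13] ≤ 3/13 ≈ 0.231.


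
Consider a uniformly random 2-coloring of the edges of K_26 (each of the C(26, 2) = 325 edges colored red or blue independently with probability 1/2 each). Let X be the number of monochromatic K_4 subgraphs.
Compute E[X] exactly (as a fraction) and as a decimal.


Let X = Σ_S X_S over the C(26, 4) = 14950 subsets S of size 4, where X_S = 1 if the K_4 on S is monochromatic.
For a fixed S, the K_4 on S has C(4, 2) = 6 edges. P[all 6 edges red] = (1/2)^6, and likewise for blue, so P[monochromatic] = 2·(1/2)^6 = 2^{1 − 6} = 1/32.
Summing: E[X] = C(26, 4) · 2^{1 − 6} = 14950 · 1/32 = 7475/16.
Numerically: E[X] ≈ 467.18750.

E[X] = C(26,4)·2^(1−C(4,2)) = 7475/16 ≈ 467.18750.


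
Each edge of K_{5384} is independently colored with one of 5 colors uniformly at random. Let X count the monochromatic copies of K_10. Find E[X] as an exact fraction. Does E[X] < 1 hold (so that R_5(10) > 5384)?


E[X] = C(5384, 10) · 5^{1 − 45} = 5593137120741932124090737609600 · 5^{−44} = 5593137120741932124090737609600/5684341886080801486968994140625.
As a reduced fraction: E[X] = 223725484829677284963629504384/227373675443232059478759765625 ≈ 0.984.
Is E[X] < 1? YES.
Since E[X] < 1, there exists a 5-coloring of K_{5384} with no monochromatic K_10; hence R_5(10) > 5384.

E[X] = 223725484829677284963629504384/227373675443232059478759765625 ≈ 0.984; E[X] < 1, so R_5(10) > 5384.


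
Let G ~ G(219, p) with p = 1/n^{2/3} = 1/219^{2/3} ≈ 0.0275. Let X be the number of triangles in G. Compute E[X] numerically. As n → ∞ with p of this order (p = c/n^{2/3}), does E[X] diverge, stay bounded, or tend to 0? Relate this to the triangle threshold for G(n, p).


Number of potential triangles: C(219, 3) = 1726669.
Each occurs with probability p³ ≈ (0.0275)³ ≈ 2.08503e-05.
By linearity: E[X] = C(219, 3)·p³ ≈ 1726669 · 2.08503e-05 ≈ 36.002.
Since α = 2/3 < 1, p = c/n^{2/3} ≫ 1/n is above the triangle threshold p ~ 1/n. Asymptotically E[X] ~ (c³/6)·n^{3(1−α)} = (1³/6)·n^{1} → ∞; triangles are abundant w.h.p.

E[X] ≈ 36.002; in regime p = Θ(1/n^{2/3}) E[X] diverges (above the triangle threshold p ~ 1/n).


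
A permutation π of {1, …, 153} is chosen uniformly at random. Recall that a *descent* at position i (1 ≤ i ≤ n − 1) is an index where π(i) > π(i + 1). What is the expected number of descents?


Write X = Σ X_I over i = 1, …, 152, with X_I the indicator of one descent.
There are 152 indicators.
For each fixed i, the pair (π(i), π(i+1)) is a uniformly random ordered pair of distinct values from {1, …, 153}; by symmetry P[π(i) > π(i+1)] = 1/2.
By linearity: E[X] = 152 · (1/2) = (153 − 1) · (1/2) = 76 ≈ 76.0000.

E[X] = 76 = 76.0000.


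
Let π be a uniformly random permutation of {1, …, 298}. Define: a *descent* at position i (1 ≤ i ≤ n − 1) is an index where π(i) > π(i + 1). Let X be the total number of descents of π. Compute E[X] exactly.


Write X = Σ X_I over i = 1, …, 297, with X_I the indicator of one descent.
There are 297 indicators.
For each fixed i, the pair (π(i), π(i+1)) is a uniformly random ordered pair of distinct values from {1, …, 298}; by symmetry P[π(i) > π(i+1)] = 1/2.
By linearity: E[X] = 297 · (1/2) = (298 − 1) · (1/2) = 297/2 ≈ 148.500.

E[X] = 297/2 = 148.500.


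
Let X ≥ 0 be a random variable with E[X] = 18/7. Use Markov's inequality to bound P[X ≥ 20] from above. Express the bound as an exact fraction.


μ = E[X] = 18/7, a = 20.
Markov: P[X ≥ 20] ≤ μ/a = (18/7)/20 = 9/70.
Numerically: ≈ 0.128571.
(Since a = 20 > μ = 2.571429, the bound 9/70 is < 1 and informative.)

P[X ≥ 20] ≤ 9/70 ≈ 0.128571.


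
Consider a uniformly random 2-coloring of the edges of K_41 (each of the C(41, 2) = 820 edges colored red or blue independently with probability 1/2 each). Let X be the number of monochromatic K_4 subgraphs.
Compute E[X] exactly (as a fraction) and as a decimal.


Let X = Σ_S X_S over the C(41, 4) = 101270 subsets S of size 4, where X_S = 1 if the K_4 on S is monochromatic.
For a fixed S, the K_4 on S has C(4, 2) = 6 edges. P[all 6 edges red] = (1/2)^6, and likewise for blue, so P[monochromatic] = 2·(1/2)^6 = 2^{1 − 6} = 1/32.
By linearity: E[X] = C(41, 4) · 2^{1 − 6} = 101270 · 1/32 = 50635/16.
Numerically: E[X] ≈ 3164.68750.

E[X] = C(41,4)·2^(1−C(4,2)) = 50635/16 ≈ 3164.68750.


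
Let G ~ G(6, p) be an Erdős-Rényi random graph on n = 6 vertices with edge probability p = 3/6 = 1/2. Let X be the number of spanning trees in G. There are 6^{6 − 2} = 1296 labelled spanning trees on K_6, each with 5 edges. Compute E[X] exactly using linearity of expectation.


K_6 has 6^{6 − 2} = 1296 labelled spanning trees.
For each such spanning tree H, let X_H = 1 if all 5 edges of H are present in G. Then P[X_H = 1] = p^{5} = (1/2)^{5} = 1/32.
By linearity of expectation: E[X] = Σ_H E[X_H] = 1296 · p^{5} = 1296 · 1/32 = 81/2.
Numerically: E[X] ≈ 40.5.

E[X] = 1296 · (1/2)^{5} = 81/2 ≈ 40.5.


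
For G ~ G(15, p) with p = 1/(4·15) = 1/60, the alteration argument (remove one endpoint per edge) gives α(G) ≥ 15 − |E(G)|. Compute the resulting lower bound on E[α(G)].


E[|E(G)|] = C(15, 2)·p = 105 · (1/60) = 7/4.
E[α(G)] ≥ n − E[|E(G)|] = 15 − 7/4 = 53/4.
Numerically: ≈ 13.250.
(This is only a lower bound; the true E[α(G)] may be larger.)

E[α(G)] ≥ 53/4 ≈ 13.250.


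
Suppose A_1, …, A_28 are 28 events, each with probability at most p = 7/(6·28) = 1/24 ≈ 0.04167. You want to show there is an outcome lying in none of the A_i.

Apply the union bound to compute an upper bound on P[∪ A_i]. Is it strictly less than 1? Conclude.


Union bound: P[∪_{i=1}^{28} A_i] ≤ Σ_i P[A_i] ≤ 28·p = 28·(1/24) = 7/6.
Numerically: 7/6 ≈ 1.16667.
Is 7/6 < 1? NO.
Since the bound 7/6 is ≥ 1, the union bound is uninformative here; it does NOT by itself certify existence.

28·p = 7/6 ≈ 1.16667; existence NOT certified by the union bound.


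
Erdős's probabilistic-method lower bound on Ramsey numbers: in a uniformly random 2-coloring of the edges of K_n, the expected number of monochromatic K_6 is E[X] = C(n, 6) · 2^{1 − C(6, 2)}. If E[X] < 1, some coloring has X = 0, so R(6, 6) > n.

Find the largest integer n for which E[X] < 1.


We need C(n, 6) · 2^{1 − 15} < 1, i.e. C(n, 6) < 2^{15 − 1} = 16384.
Check values of n near the boundary:
  n = 15: C(15, 6) = 5005; 5005 < 16384? YES
  n = 16: C(16, 6) = 8008; 8008 < 16384? YES
  n = 17: C(17, 6) = 12376; 12376 < 16384? YES
  n = 18: C(18, 6) = 18564; 18564 < 16384? NO
  n = 19: C(19, 6) = 27132; 27132 < 16384? NO
  n = 20: C(20, 6) = 38760; 38760 < 16384? NO
The largest n with C(n, 6) < 16384 is n = 17 (where E[X] = 1547/2048 ≈ 0.755371). Hence R(6, 6) > 17, i.e. R(6, 6) ≥ 18.

Largest n = 17; hence R(6, 6) > 17.


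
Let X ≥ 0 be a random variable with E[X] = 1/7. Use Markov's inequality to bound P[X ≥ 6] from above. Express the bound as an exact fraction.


μ = E[X] = 1/7, a = 6.
Markov: P[X ≥ 6] ≤ μ/a = (1/7)/6 = 1/42.
Numerically: ≈ 0.023810.
(Since a = 6 > μ = 0.142857, the bound 1/42 is < 1 and informative.)

P[X ≥ 6] ≤ 1/42 ≈ 0.023810.


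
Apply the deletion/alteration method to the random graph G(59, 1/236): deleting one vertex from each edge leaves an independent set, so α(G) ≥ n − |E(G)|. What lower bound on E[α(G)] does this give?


E[|E(G)|] = C(59, 2)·p = 1711 · (1/236) = 29/4.
E[α(G)] ≥ n − E[|E(G)|] = 59 − 29/4 = 207/4.
Numerically: ≈ 51.750.
(This is only a lower bound; the true E[α(G)] may be larger.)

E[α(G)] ≥ 207/4 ≈ 51.750.


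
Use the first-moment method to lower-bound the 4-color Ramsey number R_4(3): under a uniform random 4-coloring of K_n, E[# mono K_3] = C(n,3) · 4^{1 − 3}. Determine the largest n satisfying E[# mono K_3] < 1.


We need C(n, 3) · 4^{1 − 3} < 1, i.e. C(n, 3) < 4^{3 − 1} = 16.
Check values of n near the boundary:
  n = 3: C(3, 3) = 1; 1 < 16? YES
  n = 4: C(4, 3) = 4; 4 < 16? YES
  n = 5: C(5, 3) = 10; 10 < 16? YES
  n = 6: C(6, 3) = 20; 20 < 16? NO
  n = 7: C(7, 3) = 35; 35 < 16? NO
The largest n with C(n, 3) < 16 is n = 5 (where E[X] = 5/8 ≈ 0.6250000). Hence R_4(3) > 5, i.e. R_4(3) ≥ 6.

Largest n = 5; hence R_4(3) > 5.


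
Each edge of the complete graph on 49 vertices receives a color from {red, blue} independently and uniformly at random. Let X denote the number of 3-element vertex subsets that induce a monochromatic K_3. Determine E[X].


Let X = Σ_S X_S over the C(49, 3) = 18424 subsets S of size 3, where X_S = 1 if the K_3 on S is monochromatic.
For a fixed S, the K_3 on S has C(3, 2) = 3 edges. P[all 3 edges red] = (1/2)^3, and likewise for blue, so P[monochromatic] = 2·(1/2)^3 = 2^{1 − 3} = 1/4.
By linearity of expectation: E[X] = C(49, 3) · 2^{1 − 3} = 18424 · 1/4 = 4606.
Numerically: E[X] ≈ 4606.00000.

E[X] = C(49,3)·2^(1−C(3,2)) = 4606 ≈ 4606.00000.


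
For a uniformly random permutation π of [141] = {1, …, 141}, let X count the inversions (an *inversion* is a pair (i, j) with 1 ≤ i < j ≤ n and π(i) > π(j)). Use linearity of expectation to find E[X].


Write X = Σ X_I over the C(141, 2) = 9870 pairs i < j, with X_I the indicator of one inversion.
There are 9870 indicators.
For each fixed pair i < j, the values π(i) and π(j) are two distinct elements of {1, …, 141} in uniformly random order; by symmetry P[π(i) > π(j)] = 1/2.
By linearity: E[X] = 9870 · (1/2) = C(141, 2) · (1/2) = 9870/2 = 4935 ≈ 4935.000.

E[X] = 4935 = 4935.000.


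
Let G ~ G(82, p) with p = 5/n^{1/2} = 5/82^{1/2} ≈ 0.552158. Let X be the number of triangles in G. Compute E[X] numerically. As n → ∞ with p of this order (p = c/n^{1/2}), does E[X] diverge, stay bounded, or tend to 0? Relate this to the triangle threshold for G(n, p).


Number of potential triangles: C(82, 3) = 88560.
Each occurs with probability p³ ≈ (0.552158)³ ≈ 1.68340741e-01.
By linearity: E[X] = C(82, 3)·p³ ≈ 88560 · 1.68340741e-01 ≈ 14908.256020.
Since α = 1/2 < 1, p = c/n^{1/2} ≫ 1/n is above the triangle threshold p ~ 1/n. Asymptotically E[X] ~ (c³/6)·n^{3(1−α)} = (5³/6)·n^{1.5} → ∞; triangles are abundant w.h.p.

E[X] ≈ 14908.256020; in regime p = Θ(1/n^{1/2}) E[X] diverges (above the triangle threshold p ~ 1/n).


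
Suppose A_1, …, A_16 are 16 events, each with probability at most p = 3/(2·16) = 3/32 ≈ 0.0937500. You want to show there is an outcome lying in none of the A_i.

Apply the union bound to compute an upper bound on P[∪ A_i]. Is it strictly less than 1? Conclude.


Union bound: P[∪_{i=1}^{16} A_i] ≤ Σ_i P[A_i] ≤ 16·p = 16·(3/32) = 3/2.
Numerically: 3/2 ≈ 1.5000000.
Is 3/2 < 1? NO.
Since the bound 3/2 is ≥ 1, the union bound is uninformative here; it does NOT by itself certify existence.

16·p = 3/2 ≈ 1.5000000; existence NOT certified by the union bound.


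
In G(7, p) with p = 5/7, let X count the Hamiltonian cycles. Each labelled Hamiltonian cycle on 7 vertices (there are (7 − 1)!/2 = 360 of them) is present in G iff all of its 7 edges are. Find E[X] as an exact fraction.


K_7 has (7 − 1)!/2 = 360 labelled Hamiltonian cycles.
For each such Hamiltonian cycle H, let X_H = 1 if all 7 edges of H are present in G. Then P[X_H = 1] = p^{7} = (5/7)^{7} = 78125/823543.
By linearity: E[X] = Σ_H E[X_H] = 360 · p^{7} = 360 · 78125/823543 = 28125000/823543.
Numerically: E[X] ≈ 34.2.

E[X] = 360 · (5/7)^{7} = 28125000/823543 ≈ 34.2.


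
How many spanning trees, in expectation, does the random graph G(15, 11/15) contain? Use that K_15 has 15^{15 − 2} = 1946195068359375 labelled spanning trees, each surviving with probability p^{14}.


K_15 has 15^{15 − 2} = 1946195068359375 labelled spanning trees.
For each such spanning tree H, let X_H = 1 if all 14 edges of H are present in G. Then P[X_H = 1] = p^{14} = (11/15)^{14} = 379749833583241/29192926025390625.
By linearity of expectation: E[X] = Σ_H E[X_H] = 1946195068359375 · p^{14} = 1946195068359375 · 379749833583241/29192926025390625 = 379749833583241/15.
Numerically: E[X] ≈ 2.532e+13.

E[X] = 1946195068359375 · (11/15)^{14} = 379749833583241/15 ≈ 2.532e+13.


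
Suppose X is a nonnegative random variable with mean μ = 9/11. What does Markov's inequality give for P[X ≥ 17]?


μ = E[X] = 9/11, a = 17.
Markov: P[X ≥ 17] ≤ μ/a = (9/11)/17 = 9/187.
Numerically: ≈ 0.048.
(Since a = 17 > μ = 0.818, the bound 9/187 is < 1 and informative.)

P[X ≥ 17] ≤ 9/187 ≈ 0.048.


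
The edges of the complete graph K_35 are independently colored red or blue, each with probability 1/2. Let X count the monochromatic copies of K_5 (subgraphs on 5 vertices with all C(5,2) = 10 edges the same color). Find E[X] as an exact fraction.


Let X = Σ_S X_S over the C(35, 5) = 324632 subsets S of size 5, where X_S = 1 if the K_5 on S is monochromatic.
For a fixed S, the K_5 on S has C(5, 2) = 10 edges. P[all 10 edges red] = (1/2)^10, and likewise for blue, so P[monochromatic] = 2·(1/2)^10 = 2^{1 − 10} = 1/512.
Summing: E[X] = C(35, 5) · 2^{1 − 10} = 324632 · 1/512 = 40579/64.
Numerically: E[X] ≈ 634.0469.

E[X] = C(35,5)·2^(1−C(5,2)) = 40579/64 ≈ 634.0469.


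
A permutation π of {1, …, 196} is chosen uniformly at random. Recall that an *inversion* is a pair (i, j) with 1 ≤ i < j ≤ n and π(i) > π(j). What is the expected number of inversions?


Write X = Σ X_I over the C(196, 2) = 19110 pairs i < j, with X_I the indicator of one inversion.
There are 19110 indicators.
For each fixed pair i < j, the values π(i) and π(j) are two distinct elements of {1, …, 196} in uniformly random order; by symmetry P[π(i) > π(j)] = 1/2.
By linearity: E[X] = 19110 · (1/2) = C(196, 2) · (1/2) = 19110/2 = 9555 ≈ 9555.000.

E[X] = 9555 = 9555.000.


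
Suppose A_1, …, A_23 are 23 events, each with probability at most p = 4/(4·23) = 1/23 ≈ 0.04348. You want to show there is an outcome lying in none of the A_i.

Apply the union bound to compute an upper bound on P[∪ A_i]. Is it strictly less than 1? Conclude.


Union bound: P[∪_{i=1}^{23} A_i] ≤ Σ_i P[A_i] ≤ 23·p = 23·(1/23) = 1.
Numerically: 1 ≈ 1.00000.
Is 1 < 1? NO.
Since the bound 1 is ≥ 1, the union bound is uninformative here; it does NOT by itself certify existence.

23·p = 1 ≈ 1.00000; existence NOT certified by the union bound.


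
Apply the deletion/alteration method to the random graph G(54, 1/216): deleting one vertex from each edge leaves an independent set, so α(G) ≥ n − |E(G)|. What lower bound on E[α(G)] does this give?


E[|E(G)|] = C(54, 2)·p = 1431 · (1/216) = 53/8.
E[α(G)] ≥ n − E[|E(G)|] = 54 − 53/8 = 379/8.
Numerically: ≈ 47.375000.
(This is only a lower bound; the true E[α(G)] may be larger.)

E[α(G)] ≥ 379/8 ≈ 47.375000.


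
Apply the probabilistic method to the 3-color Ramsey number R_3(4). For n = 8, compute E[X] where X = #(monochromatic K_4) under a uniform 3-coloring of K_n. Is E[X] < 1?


E[X] = C(8, 4) · 3^{1 − 6} = 70 · 3^{−5} = 70/243.
As a reduced fraction: E[X] = 70/243 ≈ 0.2881.
Is E[X] < 1? YES.
Since E[X] < 1, there exists a 3-coloring of K_{8} with no monochromatic K_4; hence R_3(4) > 8.

E[X] = 70/243 ≈ 0.2881; E[X] < 1, so R_3(4) > 8.


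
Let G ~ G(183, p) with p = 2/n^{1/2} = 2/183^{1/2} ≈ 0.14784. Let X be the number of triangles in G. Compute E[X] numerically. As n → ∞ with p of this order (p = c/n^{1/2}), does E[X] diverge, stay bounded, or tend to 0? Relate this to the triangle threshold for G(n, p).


Number of potential triangles: C(183, 3) = 1004731.
Each occurs with probability p³ ≈ (0.14784)³ ≈ 3.2315684e-03.
By linearity: E[X] = C(183, 3)·p³ ≈ 1004731 · 3.2315684e-03 ≈ 3246.85695.
Since α = 1/2 < 1, p = c/n^{1/2} ≫ 1/n is above the triangle threshold p ~ 1/n. Asymptotically E[X] ~ (c³/6)·n^{3(1−α)} = (2³/6)·n^{1.5} → ∞; triangles are abundant w.h.p.

E[X] ≈ 3246.85695; in regime p = Θ(1/n^{1/2}) E[X] diverges (above the triangle threshold p ~ 1/n).


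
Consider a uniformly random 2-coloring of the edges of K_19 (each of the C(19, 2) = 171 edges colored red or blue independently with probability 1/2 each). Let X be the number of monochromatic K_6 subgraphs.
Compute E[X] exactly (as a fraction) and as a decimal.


Let X = Σ_S X_S over the C(19, 6) = 27132 subsets S of size 6, where X_S = 1 if the K_6 on S is monochromatic.
For a fixed S, the K_6 on S has C(6, 2) = 15 edges. P[all 15 edges red] = (1/2)^15, and likewise for blue, so P[monochromatic] = 2·(1/2)^15 = 2^{1 − 15} = 1/16384.
By linearity of expectation: E[X] = C(19, 6) · 2^{1 − 15} = 27132 · 1/16384 = 6783/4096.
Numerically: E[X] ≈ 1.656006.

E[X] = C(19,6)·2^(1−C(6,2)) = 6783/4096 ≈ 1.656006.


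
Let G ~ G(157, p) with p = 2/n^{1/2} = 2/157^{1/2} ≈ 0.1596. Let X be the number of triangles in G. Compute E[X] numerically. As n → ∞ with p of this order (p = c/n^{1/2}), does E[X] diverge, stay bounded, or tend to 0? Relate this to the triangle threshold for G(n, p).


Number of potential triangles: C(157, 3) = 632710.
Each occurs with probability p³ ≈ (0.1596)³ ≈ 4.066685e-03.
By linearity: E[X] = C(157, 3)·p³ ≈ 632710 · 4.066685e-03 ≈ 2573.0321.
Since α = 1/2 < 1, p = c/n^{1/2} ≫ 1/n is above the triangle threshold p ~ 1/n. Asymptotically E[X] ~ (c³/6)·n^{3(1−α)} = (2³/6)·n^{1.5} → ∞; triangles are abundant w.h.p.

E[X] ≈ 2573.0321; in regime p = Θ(1/n^{1/2}) E[X] diverges (above the triangle threshold p ~ 1/n).


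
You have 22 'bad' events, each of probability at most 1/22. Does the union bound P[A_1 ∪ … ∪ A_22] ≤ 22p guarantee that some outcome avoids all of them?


Union bound: P[∪_{i=1}^{22} A_i] ≤ Σ_i P[A_i] ≤ 22·p = 22·(1/22) = 1.
Numerically: 1 ≈ 1.000.
Is 1 < 1? NO.
Since the bound 1 is ≥ 1, the union bound is uninformative here; it does NOT by itself certify existence.

22·p = 1 ≈ 1.000; existence NOT certified by the union bound.


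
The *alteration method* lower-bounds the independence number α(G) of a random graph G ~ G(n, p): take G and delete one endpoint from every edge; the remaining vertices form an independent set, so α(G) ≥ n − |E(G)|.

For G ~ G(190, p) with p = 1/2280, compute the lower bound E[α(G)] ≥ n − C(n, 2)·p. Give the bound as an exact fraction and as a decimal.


E[|E(G)|] = C(190, 2)·p = 17955 · (1/2280) = 63/8.
E[α(G)] ≥ n − E[|E(G)|] = 190 − 63/8 = 1457/8.
Numerically: ≈ 182.125.
(This is only a lower bound; the true E[α(G)] may be larger.)

E[α(G)] ≥ 1457/8 ≈ 182.125.


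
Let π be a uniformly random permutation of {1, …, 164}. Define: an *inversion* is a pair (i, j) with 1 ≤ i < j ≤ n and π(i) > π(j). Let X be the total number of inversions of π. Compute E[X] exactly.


Write X = Σ X_I over the C(164, 2) = 13366 pairs i < j, with X_I the indicator of one inversion.
There are 13366 indicators.
For each fixed pair i < j, the values π(i) and π(j) are two distinct elements of {1, …, 164} in uniformly random order; by symmetry P[π(i) > π(j)] = 1/2.
By linearity: E[X] = 13366 · (1/2) = C(164, 2) · (1/2) = 13366/2 = 6683 ≈ 6683.000000.

E[X] = 6683 = 6683.000000.


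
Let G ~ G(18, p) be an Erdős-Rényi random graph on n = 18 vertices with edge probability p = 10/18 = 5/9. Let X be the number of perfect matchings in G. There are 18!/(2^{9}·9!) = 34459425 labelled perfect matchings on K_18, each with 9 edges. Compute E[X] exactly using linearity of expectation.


K_18 has 18!/(2^{9}·9!) = 34459425 labelled perfect matchings.
For each such perfect matching H, let X_H = 1 if all 9 edges of H are present in G. Then P[X_H = 1] = p^{9} = (5/9)^{9} = 1953125/387420489.
Summing the indicators: E[X] = Σ_H E[X_H] = 34459425 · p^{9} = 34459425 · 1953125/387420489 = 830908203125/4782969.
Numerically: E[X] ≈ 1.74e+05.

E[X] = 34459425 · (5/9)^{9} = 830908203125/4782969 ≈ 1.74e+05.


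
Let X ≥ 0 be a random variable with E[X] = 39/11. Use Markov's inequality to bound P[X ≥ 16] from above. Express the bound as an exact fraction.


μ = E[X] = 39/11, a = 16.
Markov: P[X ≥ 16] ≤ μ/a = (39/11)/16 = 39/176.
Numerically: ≈ 0.22159.
(Since a = 16 > μ = 3.54545, the bound 39/176 is < 1 and informative.)

P[X ≥ 16] ≤ 39/176 ≈ 0.22159.


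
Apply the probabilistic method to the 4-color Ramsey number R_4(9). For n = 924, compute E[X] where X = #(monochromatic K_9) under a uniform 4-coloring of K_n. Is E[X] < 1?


E[X] = C(924, 9) · 4^{1 − 36} = 1301104023557231577684 · 4^{−35} = 1301104023557231577684/1180591620717411303424.
As a reduced fraction: E[X] = 325276005889307894421/295147905179352825856 ≈ 1.1021.
Is E[X] < 1? NO.
Since E[X] ≥ 1, the first-moment bound is inconclusive at n = 924; it does NOT by itself certify R_4(9) > 924.

E[X] = 325276005889307894421/295147905179352825856 ≈ 1.1021; E[X] ≥ 1; first-moment method inconclusive here.


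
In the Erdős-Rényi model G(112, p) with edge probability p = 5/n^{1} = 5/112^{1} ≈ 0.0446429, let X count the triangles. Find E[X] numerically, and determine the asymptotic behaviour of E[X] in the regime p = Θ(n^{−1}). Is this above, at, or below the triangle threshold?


Number of potential triangles: C(112, 3) = 227920.
Each occurs with probability p³ ≈ (0.0446429)³ ≈ 8.89725310e-05.
By linearity: E[X] = C(112, 3)·p³ ≈ 227920 · 8.89725310e-05 ≈ 20.278619.
Here α = 1, so p = 5/n is exactly at the triangle threshold p ~ 1/n. Asymptotically E[X] → c³/6 = 5³/6 = 125/6 ≈ 20.833333, a bounded constant. In this regime the triangle count is asymptotically Poisson(c³/6).

E[X] ≈ 20.278619; in regime p = Θ(1/n^{1}) E[X] stays bounded (at the triangle threshold p ~ 1/n).


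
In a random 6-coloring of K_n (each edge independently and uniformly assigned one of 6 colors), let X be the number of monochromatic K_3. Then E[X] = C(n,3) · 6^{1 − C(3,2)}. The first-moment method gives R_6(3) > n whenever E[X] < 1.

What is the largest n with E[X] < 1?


We need C(n, 3) · 6^{1 − 3} < 1, i.e. C(n, 3) < 6^{3 − 1} = 36.
Check values of n near the boundary:
  n = 3: C(3, 3) = 1; 1 < 36? YES
  n = 4: C(4, 3) = 4; 4 < 36? YES
  n = 5: C(5, 3) = 10; 10 < 36? YES
  n = 6: C(6, 3) = 20; 20 < 36? YES
  n = 7: C(7, 3) = 35; 35 < 36? YES
  n = 8: C(8, 3) = 56; 56 < 36? NO
  n = 9: C(9, 3) = 84; 84 < 36? NO
The largest n with C(n, 3) < 36 is n = 7 (where E[X] = 35/36 ≈ 0.9722). Hence R_6(3) > 7, i.e. R_6(3) ≥ 8.

Largest n = 7; hence R_6(3) > 7.


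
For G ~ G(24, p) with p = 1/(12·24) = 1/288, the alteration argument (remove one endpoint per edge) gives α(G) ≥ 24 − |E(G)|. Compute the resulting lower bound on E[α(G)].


E[|E(G)|] = C(24, 2)·p = 276 · (1/288) = 23/24.
E[α(G)] ≥ n − E[|E(G)|] = 24 − 23/24 = 553/24.
Numerically: ≈ 23.041667.
(This is only a lower bound; the true E[α(G)] may be larger.)

E[α(G)] ≥ 553/24 ≈ 23.041667.


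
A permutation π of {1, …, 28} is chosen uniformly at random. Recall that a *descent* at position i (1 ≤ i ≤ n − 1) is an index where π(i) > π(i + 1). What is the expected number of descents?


Write X = Σ X_I over i = 1, …, 27, with X_I the indicator of one descent.
There are 27 indicators.
For each fixed i, the pair (π(i), π(i+1)) is a uniformly random ordered pair of distinct values from {1, …, 28}; by symmetry P[π(i) > π(i+1)] = 1/2.
By linearity: E[X] = 27 · (1/2) = (28 − 1) · (1/2) = 27/2 ≈ 13.500.

E[X] = 27/2 = 13.500.
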